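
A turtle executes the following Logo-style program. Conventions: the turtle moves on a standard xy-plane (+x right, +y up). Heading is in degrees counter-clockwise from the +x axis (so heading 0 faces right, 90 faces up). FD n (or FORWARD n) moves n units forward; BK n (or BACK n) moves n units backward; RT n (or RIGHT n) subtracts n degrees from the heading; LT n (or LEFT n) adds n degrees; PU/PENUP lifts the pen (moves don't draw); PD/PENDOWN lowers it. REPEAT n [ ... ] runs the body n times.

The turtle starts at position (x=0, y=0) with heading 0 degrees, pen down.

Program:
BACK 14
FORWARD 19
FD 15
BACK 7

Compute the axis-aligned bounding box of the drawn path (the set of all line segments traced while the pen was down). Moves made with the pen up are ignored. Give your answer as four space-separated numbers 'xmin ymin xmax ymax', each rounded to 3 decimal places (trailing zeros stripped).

Answer: -14 0 20 0

Derivation:
Executing turtle program step by step:
Start: pos=(0,0), heading=0, pen down
BK 14: (0,0) -> (-14,0) [heading=0, draw]
FD 19: (-14,0) -> (5,0) [heading=0, draw]
FD 15: (5,0) -> (20,0) [heading=0, draw]
BK 7: (20,0) -> (13,0) [heading=0, draw]
Final: pos=(13,0), heading=0, 4 segment(s) drawn

Segment endpoints: x in {-14, 0, 5, 13, 20}, y in {0}
xmin=-14, ymin=0, xmax=20, ymax=0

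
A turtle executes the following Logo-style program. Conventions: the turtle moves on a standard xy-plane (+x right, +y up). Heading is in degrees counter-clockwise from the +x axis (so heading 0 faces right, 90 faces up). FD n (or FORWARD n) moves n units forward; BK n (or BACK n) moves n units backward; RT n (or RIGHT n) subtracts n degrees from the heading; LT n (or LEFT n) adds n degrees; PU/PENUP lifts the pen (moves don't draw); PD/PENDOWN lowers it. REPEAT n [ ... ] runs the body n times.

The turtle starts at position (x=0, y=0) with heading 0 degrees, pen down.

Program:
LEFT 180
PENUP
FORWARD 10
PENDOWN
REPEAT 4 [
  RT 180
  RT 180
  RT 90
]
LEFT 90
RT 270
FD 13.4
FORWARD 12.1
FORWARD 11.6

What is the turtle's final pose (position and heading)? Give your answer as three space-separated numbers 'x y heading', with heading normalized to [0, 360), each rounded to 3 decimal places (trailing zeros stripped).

Answer: 27.1 0 0

Derivation:
Executing turtle program step by step:
Start: pos=(0,0), heading=0, pen down
LT 180: heading 0 -> 180
PU: pen up
FD 10: (0,0) -> (-10,0) [heading=180, move]
PD: pen down
REPEAT 4 [
  -- iteration 1/4 --
  RT 180: heading 180 -> 0
  RT 180: heading 0 -> 180
  RT 90: heading 180 -> 90
  -- iteration 2/4 --
  RT 180: heading 90 -> 270
  RT 180: heading 270 -> 90
  RT 90: heading 90 -> 0
  -- iteration 3/4 --
  RT 180: heading 0 -> 180
  RT 180: heading 180 -> 0
  RT 90: heading 0 -> 270
  -- iteration 4/4 --
  RT 180: heading 270 -> 90
  RT 180: heading 90 -> 270
  RT 90: heading 270 -> 180
]
LT 90: heading 180 -> 270
RT 270: heading 270 -> 0
FD 13.4: (-10,0) -> (3.4,0) [heading=0, draw]
FD 12.1: (3.4,0) -> (15.5,0) [heading=0, draw]
FD 11.6: (15.5,0) -> (27.1,0) [heading=0, draw]
Final: pos=(27.1,0), heading=0, 3 segment(s) drawn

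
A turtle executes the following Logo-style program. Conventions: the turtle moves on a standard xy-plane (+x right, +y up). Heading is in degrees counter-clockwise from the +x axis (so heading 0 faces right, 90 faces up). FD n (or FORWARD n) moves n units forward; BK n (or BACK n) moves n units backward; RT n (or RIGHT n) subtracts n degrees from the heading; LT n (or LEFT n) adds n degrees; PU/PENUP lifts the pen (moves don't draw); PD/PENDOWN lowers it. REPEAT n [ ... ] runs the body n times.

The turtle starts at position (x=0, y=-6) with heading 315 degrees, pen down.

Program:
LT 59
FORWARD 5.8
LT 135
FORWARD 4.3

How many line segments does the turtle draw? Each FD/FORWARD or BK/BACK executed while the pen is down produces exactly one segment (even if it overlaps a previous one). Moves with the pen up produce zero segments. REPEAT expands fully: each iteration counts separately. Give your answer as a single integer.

Executing turtle program step by step:
Start: pos=(0,-6), heading=315, pen down
LT 59: heading 315 -> 14
FD 5.8: (0,-6) -> (5.628,-4.597) [heading=14, draw]
LT 135: heading 14 -> 149
FD 4.3: (5.628,-4.597) -> (1.942,-2.382) [heading=149, draw]
Final: pos=(1.942,-2.382), heading=149, 2 segment(s) drawn
Segments drawn: 2

Answer: 2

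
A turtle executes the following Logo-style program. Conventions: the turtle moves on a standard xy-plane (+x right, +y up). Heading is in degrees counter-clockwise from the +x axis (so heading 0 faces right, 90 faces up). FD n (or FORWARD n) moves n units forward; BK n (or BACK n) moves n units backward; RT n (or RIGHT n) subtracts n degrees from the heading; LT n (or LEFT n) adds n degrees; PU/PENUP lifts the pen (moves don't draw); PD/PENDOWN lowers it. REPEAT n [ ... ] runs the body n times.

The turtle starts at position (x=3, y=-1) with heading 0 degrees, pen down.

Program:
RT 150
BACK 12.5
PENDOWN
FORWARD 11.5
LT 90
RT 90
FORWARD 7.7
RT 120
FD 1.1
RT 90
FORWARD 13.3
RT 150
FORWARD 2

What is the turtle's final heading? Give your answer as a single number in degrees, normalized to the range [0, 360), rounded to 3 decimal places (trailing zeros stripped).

Executing turtle program step by step:
Start: pos=(3,-1), heading=0, pen down
RT 150: heading 0 -> 210
BK 12.5: (3,-1) -> (13.825,5.25) [heading=210, draw]
PD: pen down
FD 11.5: (13.825,5.25) -> (3.866,-0.5) [heading=210, draw]
LT 90: heading 210 -> 300
RT 90: heading 300 -> 210
FD 7.7: (3.866,-0.5) -> (-2.802,-4.35) [heading=210, draw]
RT 120: heading 210 -> 90
FD 1.1: (-2.802,-4.35) -> (-2.802,-3.25) [heading=90, draw]
RT 90: heading 90 -> 0
FD 13.3: (-2.802,-3.25) -> (10.498,-3.25) [heading=0, draw]
RT 150: heading 0 -> 210
FD 2: (10.498,-3.25) -> (8.766,-4.25) [heading=210, draw]
Final: pos=(8.766,-4.25), heading=210, 6 segment(s) drawn

Answer: 210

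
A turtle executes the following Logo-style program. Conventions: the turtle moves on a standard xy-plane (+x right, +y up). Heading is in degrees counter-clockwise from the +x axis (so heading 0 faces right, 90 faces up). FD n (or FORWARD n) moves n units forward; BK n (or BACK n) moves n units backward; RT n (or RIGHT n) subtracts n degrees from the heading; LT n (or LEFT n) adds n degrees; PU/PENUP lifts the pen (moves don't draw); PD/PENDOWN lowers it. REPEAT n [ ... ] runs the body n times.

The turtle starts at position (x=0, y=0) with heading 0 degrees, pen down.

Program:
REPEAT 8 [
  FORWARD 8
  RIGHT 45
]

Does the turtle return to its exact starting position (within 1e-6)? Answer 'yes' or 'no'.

Answer: yes

Derivation:
Executing turtle program step by step:
Start: pos=(0,0), heading=0, pen down
REPEAT 8 [
  -- iteration 1/8 --
  FD 8: (0,0) -> (8,0) [heading=0, draw]
  RT 45: heading 0 -> 315
  -- iteration 2/8 --
  FD 8: (8,0) -> (13.657,-5.657) [heading=315, draw]
  RT 45: heading 315 -> 270
  -- iteration 3/8 --
  FD 8: (13.657,-5.657) -> (13.657,-13.657) [heading=270, draw]
  RT 45: heading 270 -> 225
  -- iteration 4/8 --
  FD 8: (13.657,-13.657) -> (8,-19.314) [heading=225, draw]
  RT 45: heading 225 -> 180
  -- iteration 5/8 --
  FD 8: (8,-19.314) -> (0,-19.314) [heading=180, draw]
  RT 45: heading 180 -> 135
  -- iteration 6/8 --
  FD 8: (0,-19.314) -> (-5.657,-13.657) [heading=135, draw]
  RT 45: heading 135 -> 90
  -- iteration 7/8 --
  FD 8: (-5.657,-13.657) -> (-5.657,-5.657) [heading=90, draw]
  RT 45: heading 90 -> 45
  -- iteration 8/8 --
  FD 8: (-5.657,-5.657) -> (0,0) [heading=45, draw]
  RT 45: heading 45 -> 0
]
Final: pos=(0,0), heading=0, 8 segment(s) drawn

Start position: (0, 0)
Final position: (0, 0)
Distance = 0; < 1e-6 -> CLOSED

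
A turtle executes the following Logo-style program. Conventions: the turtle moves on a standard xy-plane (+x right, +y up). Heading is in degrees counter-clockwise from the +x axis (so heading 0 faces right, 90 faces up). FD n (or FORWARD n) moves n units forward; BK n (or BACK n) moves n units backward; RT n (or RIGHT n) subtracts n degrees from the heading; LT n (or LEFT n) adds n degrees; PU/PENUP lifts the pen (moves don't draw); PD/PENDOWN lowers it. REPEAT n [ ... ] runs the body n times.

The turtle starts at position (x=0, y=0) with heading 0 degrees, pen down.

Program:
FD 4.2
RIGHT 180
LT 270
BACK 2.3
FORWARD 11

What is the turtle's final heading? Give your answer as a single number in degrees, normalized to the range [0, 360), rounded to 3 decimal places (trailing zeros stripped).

Executing turtle program step by step:
Start: pos=(0,0), heading=0, pen down
FD 4.2: (0,0) -> (4.2,0) [heading=0, draw]
RT 180: heading 0 -> 180
LT 270: heading 180 -> 90
BK 2.3: (4.2,0) -> (4.2,-2.3) [heading=90, draw]
FD 11: (4.2,-2.3) -> (4.2,8.7) [heading=90, draw]
Final: pos=(4.2,8.7), heading=90, 3 segment(s) drawn

Answer: 90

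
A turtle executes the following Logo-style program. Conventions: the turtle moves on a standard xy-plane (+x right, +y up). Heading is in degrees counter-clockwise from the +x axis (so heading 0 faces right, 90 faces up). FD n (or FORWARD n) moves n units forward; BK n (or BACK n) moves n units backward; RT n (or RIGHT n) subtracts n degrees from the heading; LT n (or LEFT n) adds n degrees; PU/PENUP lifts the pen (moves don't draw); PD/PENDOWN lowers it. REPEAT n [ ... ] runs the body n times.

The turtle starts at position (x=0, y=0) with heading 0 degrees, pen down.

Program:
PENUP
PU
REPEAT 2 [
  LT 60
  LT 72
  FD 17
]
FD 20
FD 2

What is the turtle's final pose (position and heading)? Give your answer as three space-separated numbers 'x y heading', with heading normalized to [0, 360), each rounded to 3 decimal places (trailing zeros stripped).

Answer: -15.452 -26.153 264

Derivation:
Executing turtle program step by step:
Start: pos=(0,0), heading=0, pen down
PU: pen up
PU: pen up
REPEAT 2 [
  -- iteration 1/2 --
  LT 60: heading 0 -> 60
  LT 72: heading 60 -> 132
  FD 17: (0,0) -> (-11.375,12.633) [heading=132, move]
  -- iteration 2/2 --
  LT 60: heading 132 -> 192
  LT 72: heading 192 -> 264
  FD 17: (-11.375,12.633) -> (-13.152,-4.273) [heading=264, move]
]
FD 20: (-13.152,-4.273) -> (-15.243,-24.164) [heading=264, move]
FD 2: (-15.243,-24.164) -> (-15.452,-26.153) [heading=264, move]
Final: pos=(-15.452,-26.153), heading=264, 0 segment(s) drawn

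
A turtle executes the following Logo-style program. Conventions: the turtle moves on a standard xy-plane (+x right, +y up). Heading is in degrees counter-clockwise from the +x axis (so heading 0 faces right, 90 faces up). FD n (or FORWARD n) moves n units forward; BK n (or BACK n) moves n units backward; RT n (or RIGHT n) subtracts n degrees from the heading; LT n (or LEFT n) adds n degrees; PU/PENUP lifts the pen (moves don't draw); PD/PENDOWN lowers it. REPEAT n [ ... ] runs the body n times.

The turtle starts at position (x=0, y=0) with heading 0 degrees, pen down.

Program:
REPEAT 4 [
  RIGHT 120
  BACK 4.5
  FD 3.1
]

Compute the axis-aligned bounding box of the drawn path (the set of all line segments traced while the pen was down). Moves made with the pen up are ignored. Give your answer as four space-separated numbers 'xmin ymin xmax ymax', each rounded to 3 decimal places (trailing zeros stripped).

Executing turtle program step by step:
Start: pos=(0,0), heading=0, pen down
REPEAT 4 [
  -- iteration 1/4 --
  RT 120: heading 0 -> 240
  BK 4.5: (0,0) -> (2.25,3.897) [heading=240, draw]
  FD 3.1: (2.25,3.897) -> (0.7,1.212) [heading=240, draw]
  -- iteration 2/4 --
  RT 120: heading 240 -> 120
  BK 4.5: (0.7,1.212) -> (2.95,-2.685) [heading=120, draw]
  FD 3.1: (2.95,-2.685) -> (1.4,0) [heading=120, draw]
  -- iteration 3/4 --
  RT 120: heading 120 -> 0
  BK 4.5: (1.4,0) -> (-3.1,0) [heading=0, draw]
  FD 3.1: (-3.1,0) -> (0,0) [heading=0, draw]
  -- iteration 4/4 --
  RT 120: heading 0 -> 240
  BK 4.5: (0,0) -> (2.25,3.897) [heading=240, draw]
  FD 3.1: (2.25,3.897) -> (0.7,1.212) [heading=240, draw]
]
Final: pos=(0.7,1.212), heading=240, 8 segment(s) drawn

Segment endpoints: x in {-3.1, 0, 0, 0.7, 0.7, 1.4, 2.25, 2.25, 2.95}, y in {-2.685, 0, 0, 0, 0, 1.212, 1.212, 3.897, 3.897}
xmin=-3.1, ymin=-2.685, xmax=2.95, ymax=3.897

Answer: -3.1 -2.685 2.95 3.897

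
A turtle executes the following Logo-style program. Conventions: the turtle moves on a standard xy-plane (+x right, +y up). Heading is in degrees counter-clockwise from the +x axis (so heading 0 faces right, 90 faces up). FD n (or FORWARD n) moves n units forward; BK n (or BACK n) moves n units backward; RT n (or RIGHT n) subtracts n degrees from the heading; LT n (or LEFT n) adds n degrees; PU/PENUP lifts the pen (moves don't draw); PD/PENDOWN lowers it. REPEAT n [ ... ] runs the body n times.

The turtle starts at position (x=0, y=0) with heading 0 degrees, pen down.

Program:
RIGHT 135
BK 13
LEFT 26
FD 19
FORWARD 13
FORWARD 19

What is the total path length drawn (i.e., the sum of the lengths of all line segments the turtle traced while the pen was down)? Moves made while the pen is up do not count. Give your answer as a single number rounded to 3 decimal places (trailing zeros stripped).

Executing turtle program step by step:
Start: pos=(0,0), heading=0, pen down
RT 135: heading 0 -> 225
BK 13: (0,0) -> (9.192,9.192) [heading=225, draw]
LT 26: heading 225 -> 251
FD 19: (9.192,9.192) -> (3.007,-8.772) [heading=251, draw]
FD 13: (3.007,-8.772) -> (-1.226,-21.064) [heading=251, draw]
FD 19: (-1.226,-21.064) -> (-7.412,-39.029) [heading=251, draw]
Final: pos=(-7.412,-39.029), heading=251, 4 segment(s) drawn

Segment lengths:
  seg 1: (0,0) -> (9.192,9.192), length = 13
  seg 2: (9.192,9.192) -> (3.007,-8.772), length = 19
  seg 3: (3.007,-8.772) -> (-1.226,-21.064), length = 13
  seg 4: (-1.226,-21.064) -> (-7.412,-39.029), length = 19
Total = 64

Answer: 64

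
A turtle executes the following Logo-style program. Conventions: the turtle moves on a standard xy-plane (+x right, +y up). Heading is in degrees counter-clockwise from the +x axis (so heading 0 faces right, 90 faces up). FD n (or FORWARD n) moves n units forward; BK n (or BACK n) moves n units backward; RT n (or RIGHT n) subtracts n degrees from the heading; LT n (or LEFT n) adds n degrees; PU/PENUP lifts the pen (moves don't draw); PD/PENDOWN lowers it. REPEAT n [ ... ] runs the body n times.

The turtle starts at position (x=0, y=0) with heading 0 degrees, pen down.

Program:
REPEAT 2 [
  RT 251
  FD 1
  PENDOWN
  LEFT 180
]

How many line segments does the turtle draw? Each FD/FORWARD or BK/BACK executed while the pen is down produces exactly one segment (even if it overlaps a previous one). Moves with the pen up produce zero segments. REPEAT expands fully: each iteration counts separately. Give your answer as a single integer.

Executing turtle program step by step:
Start: pos=(0,0), heading=0, pen down
REPEAT 2 [
  -- iteration 1/2 --
  RT 251: heading 0 -> 109
  FD 1: (0,0) -> (-0.326,0.946) [heading=109, draw]
  PD: pen down
  LT 180: heading 109 -> 289
  -- iteration 2/2 --
  RT 251: heading 289 -> 38
  FD 1: (-0.326,0.946) -> (0.462,1.561) [heading=38, draw]
  PD: pen down
  LT 180: heading 38 -> 218
]
Final: pos=(0.462,1.561), heading=218, 2 segment(s) drawn
Segments drawn: 2

Answer: 2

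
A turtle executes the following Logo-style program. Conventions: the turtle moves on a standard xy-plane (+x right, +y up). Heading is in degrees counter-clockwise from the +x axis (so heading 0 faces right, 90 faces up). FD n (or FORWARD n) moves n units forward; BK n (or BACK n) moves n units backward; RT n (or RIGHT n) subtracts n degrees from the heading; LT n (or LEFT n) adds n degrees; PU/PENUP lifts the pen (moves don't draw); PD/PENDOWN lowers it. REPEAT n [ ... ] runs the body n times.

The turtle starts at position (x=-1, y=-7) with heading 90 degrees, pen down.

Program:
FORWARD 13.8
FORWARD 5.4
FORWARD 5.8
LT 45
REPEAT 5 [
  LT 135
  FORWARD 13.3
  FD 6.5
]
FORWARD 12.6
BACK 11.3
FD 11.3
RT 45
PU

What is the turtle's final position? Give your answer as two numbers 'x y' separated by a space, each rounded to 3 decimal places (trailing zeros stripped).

Executing turtle program step by step:
Start: pos=(-1,-7), heading=90, pen down
FD 13.8: (-1,-7) -> (-1,6.8) [heading=90, draw]
FD 5.4: (-1,6.8) -> (-1,12.2) [heading=90, draw]
FD 5.8: (-1,12.2) -> (-1,18) [heading=90, draw]
LT 45: heading 90 -> 135
REPEAT 5 [
  -- iteration 1/5 --
  LT 135: heading 135 -> 270
  FD 13.3: (-1,18) -> (-1,4.7) [heading=270, draw]
  FD 6.5: (-1,4.7) -> (-1,-1.8) [heading=270, draw]
  -- iteration 2/5 --
  LT 135: heading 270 -> 45
  FD 13.3: (-1,-1.8) -> (8.405,7.605) [heading=45, draw]
  FD 6.5: (8.405,7.605) -> (13.001,12.201) [heading=45, draw]
  -- iteration 3/5 --
  LT 135: heading 45 -> 180
  FD 13.3: (13.001,12.201) -> (-0.299,12.201) [heading=180, draw]
  FD 6.5: (-0.299,12.201) -> (-6.799,12.201) [heading=180, draw]
  -- iteration 4/5 --
  LT 135: heading 180 -> 315
  FD 13.3: (-6.799,12.201) -> (2.605,2.796) [heading=315, draw]
  FD 6.5: (2.605,2.796) -> (7.201,-1.8) [heading=315, draw]
  -- iteration 5/5 --
  LT 135: heading 315 -> 90
  FD 13.3: (7.201,-1.8) -> (7.201,11.5) [heading=90, draw]
  FD 6.5: (7.201,11.5) -> (7.201,18) [heading=90, draw]
]
FD 12.6: (7.201,18) -> (7.201,30.6) [heading=90, draw]
BK 11.3: (7.201,30.6) -> (7.201,19.3) [heading=90, draw]
FD 11.3: (7.201,19.3) -> (7.201,30.6) [heading=90, draw]
RT 45: heading 90 -> 45
PU: pen up
Final: pos=(7.201,30.6), heading=45, 16 segment(s) drawn

Answer: 7.201 30.6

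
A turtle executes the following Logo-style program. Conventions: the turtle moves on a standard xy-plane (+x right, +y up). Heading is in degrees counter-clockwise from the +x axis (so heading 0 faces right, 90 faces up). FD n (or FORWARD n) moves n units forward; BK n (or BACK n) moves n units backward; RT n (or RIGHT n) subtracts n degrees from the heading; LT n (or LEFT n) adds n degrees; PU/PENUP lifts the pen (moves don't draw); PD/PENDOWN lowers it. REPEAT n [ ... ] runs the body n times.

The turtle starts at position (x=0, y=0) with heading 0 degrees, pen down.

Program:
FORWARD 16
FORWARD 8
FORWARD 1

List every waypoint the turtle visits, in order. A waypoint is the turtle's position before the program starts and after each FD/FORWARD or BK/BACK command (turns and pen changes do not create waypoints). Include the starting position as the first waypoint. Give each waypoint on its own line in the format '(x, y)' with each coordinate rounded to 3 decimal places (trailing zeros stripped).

Executing turtle program step by step:
Start: pos=(0,0), heading=0, pen down
FD 16: (0,0) -> (16,0) [heading=0, draw]
FD 8: (16,0) -> (24,0) [heading=0, draw]
FD 1: (24,0) -> (25,0) [heading=0, draw]
Final: pos=(25,0), heading=0, 3 segment(s) drawn
Waypoints (4 total):
(0, 0)
(16, 0)
(24, 0)
(25, 0)

Answer: (0, 0)
(16, 0)
(24, 0)
(25, 0)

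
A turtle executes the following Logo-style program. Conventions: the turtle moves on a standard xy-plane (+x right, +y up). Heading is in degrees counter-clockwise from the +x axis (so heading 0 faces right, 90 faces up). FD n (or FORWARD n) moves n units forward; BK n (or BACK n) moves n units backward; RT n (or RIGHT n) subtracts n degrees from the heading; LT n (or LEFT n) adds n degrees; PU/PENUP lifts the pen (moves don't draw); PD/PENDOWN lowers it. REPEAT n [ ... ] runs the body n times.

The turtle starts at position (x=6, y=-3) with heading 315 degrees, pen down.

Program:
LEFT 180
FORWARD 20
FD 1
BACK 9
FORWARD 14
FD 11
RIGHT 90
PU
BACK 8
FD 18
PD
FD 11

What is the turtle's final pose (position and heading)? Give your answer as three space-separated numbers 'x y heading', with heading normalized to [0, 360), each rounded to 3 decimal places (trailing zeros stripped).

Executing turtle program step by step:
Start: pos=(6,-3), heading=315, pen down
LT 180: heading 315 -> 135
FD 20: (6,-3) -> (-8.142,11.142) [heading=135, draw]
FD 1: (-8.142,11.142) -> (-8.849,11.849) [heading=135, draw]
BK 9: (-8.849,11.849) -> (-2.485,5.485) [heading=135, draw]
FD 14: (-2.485,5.485) -> (-12.385,15.385) [heading=135, draw]
FD 11: (-12.385,15.385) -> (-20.163,23.163) [heading=135, draw]
RT 90: heading 135 -> 45
PU: pen up
BK 8: (-20.163,23.163) -> (-25.82,17.506) [heading=45, move]
FD 18: (-25.82,17.506) -> (-13.092,30.234) [heading=45, move]
PD: pen down
FD 11: (-13.092,30.234) -> (-5.314,38.012) [heading=45, draw]
Final: pos=(-5.314,38.012), heading=45, 6 segment(s) drawn

Answer: -5.314 38.012 45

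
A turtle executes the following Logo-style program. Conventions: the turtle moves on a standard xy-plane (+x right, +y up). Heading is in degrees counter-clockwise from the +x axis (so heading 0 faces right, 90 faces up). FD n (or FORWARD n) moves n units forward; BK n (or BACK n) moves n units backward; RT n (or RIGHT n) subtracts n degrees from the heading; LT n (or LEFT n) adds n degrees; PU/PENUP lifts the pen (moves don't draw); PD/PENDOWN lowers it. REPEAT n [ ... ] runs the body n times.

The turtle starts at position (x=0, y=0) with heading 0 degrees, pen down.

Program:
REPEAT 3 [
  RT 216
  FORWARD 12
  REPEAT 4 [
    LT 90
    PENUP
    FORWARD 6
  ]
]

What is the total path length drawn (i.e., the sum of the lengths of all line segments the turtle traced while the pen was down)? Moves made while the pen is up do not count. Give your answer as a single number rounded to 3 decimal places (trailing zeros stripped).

Executing turtle program step by step:
Start: pos=(0,0), heading=0, pen down
REPEAT 3 [
  -- iteration 1/3 --
  RT 216: heading 0 -> 144
  FD 12: (0,0) -> (-9.708,7.053) [heading=144, draw]
  REPEAT 4 [
    -- iteration 1/4 --
    LT 90: heading 144 -> 234
    PU: pen up
    FD 6: (-9.708,7.053) -> (-13.235,2.199) [heading=234, move]
    -- iteration 2/4 --
    LT 90: heading 234 -> 324
    PU: pen up
    FD 6: (-13.235,2.199) -> (-8.381,-1.327) [heading=324, move]
    -- iteration 3/4 --
    LT 90: heading 324 -> 54
    PU: pen up
    FD 6: (-8.381,-1.327) -> (-4.854,3.527) [heading=54, move]
    -- iteration 4/4 --
    LT 90: heading 54 -> 144
    PU: pen up
    FD 6: (-4.854,3.527) -> (-9.708,7.053) [heading=144, move]
  ]
  -- iteration 2/3 --
  RT 216: heading 144 -> 288
  FD 12: (-9.708,7.053) -> (-6,-4.359) [heading=288, move]
  REPEAT 4 [
    -- iteration 1/4 --
    LT 90: heading 288 -> 18
    PU: pen up
    FD 6: (-6,-4.359) -> (-0.294,-2.505) [heading=18, move]
    -- iteration 2/4 --
    LT 90: heading 18 -> 108
    PU: pen up
    FD 6: (-0.294,-2.505) -> (-2.148,3.201) [heading=108, move]
    -- iteration 3/4 --
    LT 90: heading 108 -> 198
    PU: pen up
    FD 6: (-2.148,3.201) -> (-7.854,1.347) [heading=198, move]
    -- iteration 4/4 --
    LT 90: heading 198 -> 288
    PU: pen up
    FD 6: (-7.854,1.347) -> (-6,-4.359) [heading=288, move]
  ]
  -- iteration 3/3 --
  RT 216: heading 288 -> 72
  FD 12: (-6,-4.359) -> (-2.292,7.053) [heading=72, move]
  REPEAT 4 [
    -- iteration 1/4 --
    LT 90: heading 72 -> 162
    PU: pen up
    FD 6: (-2.292,7.053) -> (-7.998,8.908) [heading=162, move]
    -- iteration 2/4 --
    LT 90: heading 162 -> 252
    PU: pen up
    FD 6: (-7.998,8.908) -> (-9.852,3.201) [heading=252, move]
    -- iteration 3/4 --
    LT 90: heading 252 -> 342
    PU: pen up
    FD 6: (-9.852,3.201) -> (-4.146,1.347) [heading=342, move]
    -- iteration 4/4 --
    LT 90: heading 342 -> 72
    PU: pen up
    FD 6: (-4.146,1.347) -> (-2.292,7.053) [heading=72, move]
  ]
]
Final: pos=(-2.292,7.053), heading=72, 1 segment(s) drawn

Segment lengths:
  seg 1: (0,0) -> (-9.708,7.053), length = 12
Total = 12

Answer: 12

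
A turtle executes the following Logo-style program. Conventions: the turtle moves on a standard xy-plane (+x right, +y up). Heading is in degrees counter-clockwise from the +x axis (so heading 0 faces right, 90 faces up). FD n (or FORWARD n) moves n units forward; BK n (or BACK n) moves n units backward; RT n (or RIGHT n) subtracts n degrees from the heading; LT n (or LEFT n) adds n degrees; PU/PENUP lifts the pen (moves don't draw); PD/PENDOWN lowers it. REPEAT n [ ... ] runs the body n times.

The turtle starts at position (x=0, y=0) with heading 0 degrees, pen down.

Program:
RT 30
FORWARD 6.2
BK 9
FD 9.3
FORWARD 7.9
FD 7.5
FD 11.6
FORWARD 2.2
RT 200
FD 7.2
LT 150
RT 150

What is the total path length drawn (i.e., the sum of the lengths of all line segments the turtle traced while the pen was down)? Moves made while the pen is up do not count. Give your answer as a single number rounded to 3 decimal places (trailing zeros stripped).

Answer: 60.9

Derivation:
Executing turtle program step by step:
Start: pos=(0,0), heading=0, pen down
RT 30: heading 0 -> 330
FD 6.2: (0,0) -> (5.369,-3.1) [heading=330, draw]
BK 9: (5.369,-3.1) -> (-2.425,1.4) [heading=330, draw]
FD 9.3: (-2.425,1.4) -> (5.629,-3.25) [heading=330, draw]
FD 7.9: (5.629,-3.25) -> (12.471,-7.2) [heading=330, draw]
FD 7.5: (12.471,-7.2) -> (18.966,-10.95) [heading=330, draw]
FD 11.6: (18.966,-10.95) -> (29.012,-16.75) [heading=330, draw]
FD 2.2: (29.012,-16.75) -> (30.917,-17.85) [heading=330, draw]
RT 200: heading 330 -> 130
FD 7.2: (30.917,-17.85) -> (26.289,-12.334) [heading=130, draw]
LT 150: heading 130 -> 280
RT 150: heading 280 -> 130
Final: pos=(26.289,-12.334), heading=130, 8 segment(s) drawn

Segment lengths:
  seg 1: (0,0) -> (5.369,-3.1), length = 6.2
  seg 2: (5.369,-3.1) -> (-2.425,1.4), length = 9
  seg 3: (-2.425,1.4) -> (5.629,-3.25), length = 9.3
  seg 4: (5.629,-3.25) -> (12.471,-7.2), length = 7.9
  seg 5: (12.471,-7.2) -> (18.966,-10.95), length = 7.5
  seg 6: (18.966,-10.95) -> (29.012,-16.75), length = 11.6
  seg 7: (29.012,-16.75) -> (30.917,-17.85), length = 2.2
  seg 8: (30.917,-17.85) -> (26.289,-12.334), length = 7.2
Total = 60.9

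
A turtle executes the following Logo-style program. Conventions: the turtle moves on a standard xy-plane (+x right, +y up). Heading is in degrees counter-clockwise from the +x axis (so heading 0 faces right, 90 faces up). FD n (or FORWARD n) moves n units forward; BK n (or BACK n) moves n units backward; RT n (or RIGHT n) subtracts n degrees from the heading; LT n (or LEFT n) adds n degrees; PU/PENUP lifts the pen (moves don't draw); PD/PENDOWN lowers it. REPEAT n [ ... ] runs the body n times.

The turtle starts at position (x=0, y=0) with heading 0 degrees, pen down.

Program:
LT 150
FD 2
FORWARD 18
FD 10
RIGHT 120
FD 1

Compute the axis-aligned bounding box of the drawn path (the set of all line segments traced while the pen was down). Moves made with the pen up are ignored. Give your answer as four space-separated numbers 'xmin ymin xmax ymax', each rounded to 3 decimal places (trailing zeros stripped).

Answer: -25.981 0 0 15.5

Derivation:
Executing turtle program step by step:
Start: pos=(0,0), heading=0, pen down
LT 150: heading 0 -> 150
FD 2: (0,0) -> (-1.732,1) [heading=150, draw]
FD 18: (-1.732,1) -> (-17.321,10) [heading=150, draw]
FD 10: (-17.321,10) -> (-25.981,15) [heading=150, draw]
RT 120: heading 150 -> 30
FD 1: (-25.981,15) -> (-25.115,15.5) [heading=30, draw]
Final: pos=(-25.115,15.5), heading=30, 4 segment(s) drawn

Segment endpoints: x in {-25.981, -25.115, -17.321, -1.732, 0}, y in {0, 1, 10, 15, 15.5}
xmin=-25.981, ymin=0, xmax=0, ymax=15.5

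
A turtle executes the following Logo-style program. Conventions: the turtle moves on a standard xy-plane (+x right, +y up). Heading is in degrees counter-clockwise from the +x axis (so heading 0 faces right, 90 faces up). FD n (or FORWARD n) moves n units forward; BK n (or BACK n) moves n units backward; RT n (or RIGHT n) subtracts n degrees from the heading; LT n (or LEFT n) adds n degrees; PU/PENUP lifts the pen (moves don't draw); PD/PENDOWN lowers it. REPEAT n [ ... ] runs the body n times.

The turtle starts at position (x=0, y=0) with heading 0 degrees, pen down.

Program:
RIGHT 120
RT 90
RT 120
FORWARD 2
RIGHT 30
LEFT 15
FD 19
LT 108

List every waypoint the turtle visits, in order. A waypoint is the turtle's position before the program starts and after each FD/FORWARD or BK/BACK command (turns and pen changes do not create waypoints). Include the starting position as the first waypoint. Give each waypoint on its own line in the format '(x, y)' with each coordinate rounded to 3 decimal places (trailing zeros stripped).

Answer: (0, 0)
(1.732, 1)
(20.085, 5.918)

Derivation:
Executing turtle program step by step:
Start: pos=(0,0), heading=0, pen down
RT 120: heading 0 -> 240
RT 90: heading 240 -> 150
RT 120: heading 150 -> 30
FD 2: (0,0) -> (1.732,1) [heading=30, draw]
RT 30: heading 30 -> 0
LT 15: heading 0 -> 15
FD 19: (1.732,1) -> (20.085,5.918) [heading=15, draw]
LT 108: heading 15 -> 123
Final: pos=(20.085,5.918), heading=123, 2 segment(s) drawn
Waypoints (3 total):
(0, 0)
(1.732, 1)
(20.085, 5.918)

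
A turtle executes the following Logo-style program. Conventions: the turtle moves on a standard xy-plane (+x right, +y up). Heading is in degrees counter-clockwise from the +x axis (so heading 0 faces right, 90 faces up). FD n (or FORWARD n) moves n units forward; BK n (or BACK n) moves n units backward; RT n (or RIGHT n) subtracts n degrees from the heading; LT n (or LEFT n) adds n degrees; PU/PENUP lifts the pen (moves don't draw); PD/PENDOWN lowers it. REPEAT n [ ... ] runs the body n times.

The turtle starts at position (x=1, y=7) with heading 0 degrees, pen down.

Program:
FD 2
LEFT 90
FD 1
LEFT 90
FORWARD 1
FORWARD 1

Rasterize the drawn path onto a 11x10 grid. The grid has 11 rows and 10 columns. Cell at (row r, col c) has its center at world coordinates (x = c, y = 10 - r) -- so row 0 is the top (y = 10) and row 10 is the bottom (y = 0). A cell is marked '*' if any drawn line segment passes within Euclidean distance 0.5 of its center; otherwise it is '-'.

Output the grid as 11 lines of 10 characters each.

Segment 0: (1,7) -> (3,7)
Segment 1: (3,7) -> (3,8)
Segment 2: (3,8) -> (2,8)
Segment 3: (2,8) -> (1,8)

Answer: ----------
----------
-***------
-***------
----------
----------
----------
----------
----------
----------
----------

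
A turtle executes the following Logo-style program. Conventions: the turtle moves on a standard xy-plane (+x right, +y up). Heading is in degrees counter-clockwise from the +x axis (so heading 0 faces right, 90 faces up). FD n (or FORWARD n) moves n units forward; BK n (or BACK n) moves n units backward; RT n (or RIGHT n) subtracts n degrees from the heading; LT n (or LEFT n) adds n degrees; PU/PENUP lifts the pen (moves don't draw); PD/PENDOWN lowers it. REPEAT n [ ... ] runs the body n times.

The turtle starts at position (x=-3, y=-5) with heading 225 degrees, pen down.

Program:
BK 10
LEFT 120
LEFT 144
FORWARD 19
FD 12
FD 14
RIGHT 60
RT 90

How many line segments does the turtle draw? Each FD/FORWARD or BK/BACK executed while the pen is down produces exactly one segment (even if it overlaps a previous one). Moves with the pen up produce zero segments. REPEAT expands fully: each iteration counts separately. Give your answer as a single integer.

Answer: 4

Derivation:
Executing turtle program step by step:
Start: pos=(-3,-5), heading=225, pen down
BK 10: (-3,-5) -> (4.071,2.071) [heading=225, draw]
LT 120: heading 225 -> 345
LT 144: heading 345 -> 129
FD 19: (4.071,2.071) -> (-7.886,16.837) [heading=129, draw]
FD 12: (-7.886,16.837) -> (-15.438,26.163) [heading=129, draw]
FD 14: (-15.438,26.163) -> (-24.248,37.043) [heading=129, draw]
RT 60: heading 129 -> 69
RT 90: heading 69 -> 339
Final: pos=(-24.248,37.043), heading=339, 4 segment(s) drawn
Segments drawn: 4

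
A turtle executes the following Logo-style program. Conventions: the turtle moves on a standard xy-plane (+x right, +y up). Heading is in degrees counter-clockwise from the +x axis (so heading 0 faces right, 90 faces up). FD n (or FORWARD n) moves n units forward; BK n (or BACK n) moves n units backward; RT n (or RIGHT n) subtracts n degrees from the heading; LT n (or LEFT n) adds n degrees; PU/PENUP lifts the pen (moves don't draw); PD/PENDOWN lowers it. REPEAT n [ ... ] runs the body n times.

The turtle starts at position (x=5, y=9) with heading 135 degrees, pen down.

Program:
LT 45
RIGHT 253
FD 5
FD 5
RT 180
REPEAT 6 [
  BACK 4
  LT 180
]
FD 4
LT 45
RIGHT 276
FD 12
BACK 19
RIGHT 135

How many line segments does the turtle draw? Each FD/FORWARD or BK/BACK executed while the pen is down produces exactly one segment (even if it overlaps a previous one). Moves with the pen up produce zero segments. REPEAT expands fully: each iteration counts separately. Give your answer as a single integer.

Answer: 11

Derivation:
Executing turtle program step by step:
Start: pos=(5,9), heading=135, pen down
LT 45: heading 135 -> 180
RT 253: heading 180 -> 287
FD 5: (5,9) -> (6.462,4.218) [heading=287, draw]
FD 5: (6.462,4.218) -> (7.924,-0.563) [heading=287, draw]
RT 180: heading 287 -> 107
REPEAT 6 [
  -- iteration 1/6 --
  BK 4: (7.924,-0.563) -> (9.093,-4.388) [heading=107, draw]
  LT 180: heading 107 -> 287
  -- iteration 2/6 --
  BK 4: (9.093,-4.388) -> (7.924,-0.563) [heading=287, draw]
  LT 180: heading 287 -> 107
  -- iteration 3/6 --
  BK 4: (7.924,-0.563) -> (9.093,-4.388) [heading=107, draw]
  LT 180: heading 107 -> 287
  -- iteration 4/6 --
  BK 4: (9.093,-4.388) -> (7.924,-0.563) [heading=287, draw]
  LT 180: heading 287 -> 107
  -- iteration 5/6 --
  BK 4: (7.924,-0.563) -> (9.093,-4.388) [heading=107, draw]
  LT 180: heading 107 -> 287
  -- iteration 6/6 --
  BK 4: (9.093,-4.388) -> (7.924,-0.563) [heading=287, draw]
  LT 180: heading 287 -> 107
]
FD 4: (7.924,-0.563) -> (6.754,3.262) [heading=107, draw]
LT 45: heading 107 -> 152
RT 276: heading 152 -> 236
FD 12: (6.754,3.262) -> (0.044,-6.686) [heading=236, draw]
BK 19: (0.044,-6.686) -> (10.669,9.065) [heading=236, draw]
RT 135: heading 236 -> 101
Final: pos=(10.669,9.065), heading=101, 11 segment(s) drawn
Segments drawn: 11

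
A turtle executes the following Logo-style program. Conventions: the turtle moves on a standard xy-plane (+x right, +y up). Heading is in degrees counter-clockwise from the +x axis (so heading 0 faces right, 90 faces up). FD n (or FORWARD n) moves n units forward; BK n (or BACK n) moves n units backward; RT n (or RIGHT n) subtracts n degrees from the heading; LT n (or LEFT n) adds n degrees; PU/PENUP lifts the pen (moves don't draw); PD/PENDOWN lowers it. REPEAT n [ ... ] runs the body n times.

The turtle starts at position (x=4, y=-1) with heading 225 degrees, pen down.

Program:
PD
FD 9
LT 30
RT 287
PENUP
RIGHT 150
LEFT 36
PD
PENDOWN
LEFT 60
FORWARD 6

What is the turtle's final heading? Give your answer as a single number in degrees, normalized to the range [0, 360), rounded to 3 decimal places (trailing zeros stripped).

Answer: 274

Derivation:
Executing turtle program step by step:
Start: pos=(4,-1), heading=225, pen down
PD: pen down
FD 9: (4,-1) -> (-2.364,-7.364) [heading=225, draw]
LT 30: heading 225 -> 255
RT 287: heading 255 -> 328
PU: pen up
RT 150: heading 328 -> 178
LT 36: heading 178 -> 214
PD: pen down
PD: pen down
LT 60: heading 214 -> 274
FD 6: (-2.364,-7.364) -> (-1.945,-13.349) [heading=274, draw]
Final: pos=(-1.945,-13.349), heading=274, 2 segment(s) drawn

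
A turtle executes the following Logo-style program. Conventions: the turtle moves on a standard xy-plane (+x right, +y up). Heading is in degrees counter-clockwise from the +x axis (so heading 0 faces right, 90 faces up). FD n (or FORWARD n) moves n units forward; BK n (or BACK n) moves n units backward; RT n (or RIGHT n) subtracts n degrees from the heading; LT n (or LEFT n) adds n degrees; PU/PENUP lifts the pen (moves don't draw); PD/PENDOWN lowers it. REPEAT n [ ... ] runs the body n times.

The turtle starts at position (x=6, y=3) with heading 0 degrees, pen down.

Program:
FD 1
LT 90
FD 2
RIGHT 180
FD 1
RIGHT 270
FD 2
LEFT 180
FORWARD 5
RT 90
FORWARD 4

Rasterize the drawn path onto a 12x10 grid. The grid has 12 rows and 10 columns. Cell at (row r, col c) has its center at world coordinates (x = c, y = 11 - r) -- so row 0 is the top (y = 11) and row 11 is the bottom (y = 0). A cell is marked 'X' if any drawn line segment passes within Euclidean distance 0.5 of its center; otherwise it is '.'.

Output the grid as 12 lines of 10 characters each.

Segment 0: (6,3) -> (7,3)
Segment 1: (7,3) -> (7,5)
Segment 2: (7,5) -> (7,4)
Segment 3: (7,4) -> (9,4)
Segment 4: (9,4) -> (4,4)
Segment 5: (4,4) -> (4,8)

Answer: ..........
..........
..........
....X.....
....X.....
....X.....
....X..X..
....XXXXXX
......XX..
..........
..........
..........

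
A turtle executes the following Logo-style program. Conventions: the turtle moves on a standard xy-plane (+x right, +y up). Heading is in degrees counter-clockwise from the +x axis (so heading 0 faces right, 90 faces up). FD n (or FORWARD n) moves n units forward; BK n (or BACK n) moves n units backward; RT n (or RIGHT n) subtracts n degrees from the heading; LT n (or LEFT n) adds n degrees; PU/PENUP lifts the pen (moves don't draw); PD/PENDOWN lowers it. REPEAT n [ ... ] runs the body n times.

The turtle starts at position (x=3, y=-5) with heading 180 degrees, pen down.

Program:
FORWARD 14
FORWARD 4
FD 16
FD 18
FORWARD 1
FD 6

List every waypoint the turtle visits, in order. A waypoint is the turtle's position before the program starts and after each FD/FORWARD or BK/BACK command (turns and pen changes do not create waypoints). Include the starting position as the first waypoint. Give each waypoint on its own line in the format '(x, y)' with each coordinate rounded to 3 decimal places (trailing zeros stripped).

Answer: (3, -5)
(-11, -5)
(-15, -5)
(-31, -5)
(-49, -5)
(-50, -5)
(-56, -5)

Derivation:
Executing turtle program step by step:
Start: pos=(3,-5), heading=180, pen down
FD 14: (3,-5) -> (-11,-5) [heading=180, draw]
FD 4: (-11,-5) -> (-15,-5) [heading=180, draw]
FD 16: (-15,-5) -> (-31,-5) [heading=180, draw]
FD 18: (-31,-5) -> (-49,-5) [heading=180, draw]
FD 1: (-49,-5) -> (-50,-5) [heading=180, draw]
FD 6: (-50,-5) -> (-56,-5) [heading=180, draw]
Final: pos=(-56,-5), heading=180, 6 segment(s) drawn
Waypoints (7 total):
(3, -5)
(-11, -5)
(-15, -5)
(-31, -5)
(-49, -5)
(-50, -5)
(-56, -5)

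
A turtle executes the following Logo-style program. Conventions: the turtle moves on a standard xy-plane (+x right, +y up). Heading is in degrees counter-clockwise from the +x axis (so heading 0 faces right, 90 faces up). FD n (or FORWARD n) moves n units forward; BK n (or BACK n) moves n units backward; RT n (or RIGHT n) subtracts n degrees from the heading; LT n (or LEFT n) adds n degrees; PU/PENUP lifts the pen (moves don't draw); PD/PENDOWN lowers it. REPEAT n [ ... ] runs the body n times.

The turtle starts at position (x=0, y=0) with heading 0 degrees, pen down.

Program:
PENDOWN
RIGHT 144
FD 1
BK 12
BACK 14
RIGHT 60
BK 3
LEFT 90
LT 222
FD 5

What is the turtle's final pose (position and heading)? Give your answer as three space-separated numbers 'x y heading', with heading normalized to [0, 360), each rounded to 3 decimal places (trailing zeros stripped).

Executing turtle program step by step:
Start: pos=(0,0), heading=0, pen down
PD: pen down
RT 144: heading 0 -> 216
FD 1: (0,0) -> (-0.809,-0.588) [heading=216, draw]
BK 12: (-0.809,-0.588) -> (8.899,6.466) [heading=216, draw]
BK 14: (8.899,6.466) -> (20.225,14.695) [heading=216, draw]
RT 60: heading 216 -> 156
BK 3: (20.225,14.695) -> (22.966,13.474) [heading=156, draw]
LT 90: heading 156 -> 246
LT 222: heading 246 -> 108
FD 5: (22.966,13.474) -> (21.421,18.23) [heading=108, draw]
Final: pos=(21.421,18.23), heading=108, 5 segment(s) drawn

Answer: 21.421 18.23 108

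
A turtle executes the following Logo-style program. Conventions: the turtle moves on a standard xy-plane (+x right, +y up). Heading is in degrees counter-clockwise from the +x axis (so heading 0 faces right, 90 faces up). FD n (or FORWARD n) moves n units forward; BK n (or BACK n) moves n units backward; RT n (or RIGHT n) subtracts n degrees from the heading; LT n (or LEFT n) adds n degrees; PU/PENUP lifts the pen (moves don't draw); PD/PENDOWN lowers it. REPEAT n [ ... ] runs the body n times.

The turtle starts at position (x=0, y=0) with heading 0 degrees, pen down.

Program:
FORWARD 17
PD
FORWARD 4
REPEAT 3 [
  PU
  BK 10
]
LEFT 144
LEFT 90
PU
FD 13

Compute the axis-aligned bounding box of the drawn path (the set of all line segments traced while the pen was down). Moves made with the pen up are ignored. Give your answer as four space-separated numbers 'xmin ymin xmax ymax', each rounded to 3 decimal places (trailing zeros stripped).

Executing turtle program step by step:
Start: pos=(0,0), heading=0, pen down
FD 17: (0,0) -> (17,0) [heading=0, draw]
PD: pen down
FD 4: (17,0) -> (21,0) [heading=0, draw]
REPEAT 3 [
  -- iteration 1/3 --
  PU: pen up
  BK 10: (21,0) -> (11,0) [heading=0, move]
  -- iteration 2/3 --
  PU: pen up
  BK 10: (11,0) -> (1,0) [heading=0, move]
  -- iteration 3/3 --
  PU: pen up
  BK 10: (1,0) -> (-9,0) [heading=0, move]
]
LT 144: heading 0 -> 144
LT 90: heading 144 -> 234
PU: pen up
FD 13: (-9,0) -> (-16.641,-10.517) [heading=234, move]
Final: pos=(-16.641,-10.517), heading=234, 2 segment(s) drawn

Segment endpoints: x in {0, 17, 21}, y in {0}
xmin=0, ymin=0, xmax=21, ymax=0

Answer: 0 0 21 0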